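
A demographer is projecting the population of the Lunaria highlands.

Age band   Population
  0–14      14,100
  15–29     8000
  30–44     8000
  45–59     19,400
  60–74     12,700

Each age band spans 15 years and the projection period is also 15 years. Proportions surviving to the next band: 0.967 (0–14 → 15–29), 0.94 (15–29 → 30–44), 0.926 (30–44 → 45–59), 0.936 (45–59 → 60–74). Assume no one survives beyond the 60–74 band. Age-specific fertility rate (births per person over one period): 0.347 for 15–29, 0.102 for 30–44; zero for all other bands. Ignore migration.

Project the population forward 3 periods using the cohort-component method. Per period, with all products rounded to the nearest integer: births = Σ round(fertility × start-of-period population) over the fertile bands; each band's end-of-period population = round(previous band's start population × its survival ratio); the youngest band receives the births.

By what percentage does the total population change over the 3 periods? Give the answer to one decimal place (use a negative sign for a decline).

[period 1]
Births: 8000 × 0.347 = 2776  |  8000 × 0.102 = 816 → total 3592
15–29: 14100 × 0.967 = 13635
30–44: 8000 × 0.94 = 7520
45–59: 8000 × 0.926 = 7408
60–74: 19400 × 0.936 = 18158
Population now: 0–14=3592, 15–29=13635, 30–44=7520, 45–59=7408, 60–74=18158
[period 2]
Births: 13635 × 0.347 = 4731  |  7520 × 0.102 = 767 → total 5498
15–29: 3592 × 0.967 = 3473
30–44: 13635 × 0.94 = 12817
45–59: 7520 × 0.926 = 6964
60–74: 7408 × 0.936 = 6934
Population now: 0–14=5498, 15–29=3473, 30–44=12817, 45–59=6964, 60–74=6934
[period 3]
Births: 3473 × 0.347 = 1205  |  12817 × 0.102 = 1307 → total 2512
15–29: 5498 × 0.967 = 5317
30–44: 3473 × 0.94 = 3265
45–59: 12817 × 0.926 = 11869
60–74: 6964 × 0.936 = 6518
Population now: 0–14=2512, 15–29=5317, 30–44=3265, 45–59=11869, 60–74=6518
Total: 62200 → 29481; change = -32719; percentage change = -52.6%

-52.6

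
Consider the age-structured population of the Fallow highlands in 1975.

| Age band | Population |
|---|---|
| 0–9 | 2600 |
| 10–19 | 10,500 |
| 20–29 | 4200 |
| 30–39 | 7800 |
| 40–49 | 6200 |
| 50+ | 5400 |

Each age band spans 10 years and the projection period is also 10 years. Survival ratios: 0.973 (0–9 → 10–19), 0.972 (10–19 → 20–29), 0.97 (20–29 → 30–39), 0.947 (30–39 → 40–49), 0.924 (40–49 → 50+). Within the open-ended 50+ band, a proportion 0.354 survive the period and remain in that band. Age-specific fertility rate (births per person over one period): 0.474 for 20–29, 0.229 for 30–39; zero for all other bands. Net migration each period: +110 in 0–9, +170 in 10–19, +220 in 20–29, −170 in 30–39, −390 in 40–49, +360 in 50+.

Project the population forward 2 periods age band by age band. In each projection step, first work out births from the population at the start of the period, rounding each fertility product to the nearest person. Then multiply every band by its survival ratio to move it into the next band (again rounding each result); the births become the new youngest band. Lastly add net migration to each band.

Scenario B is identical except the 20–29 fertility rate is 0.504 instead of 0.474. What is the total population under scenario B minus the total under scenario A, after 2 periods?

436

After projecting period 1:
Births: 4200 × 0.474 = 1991, 7800 × 0.229 = 1786 → total 3777
10–19: 2600 × 0.973 = 2530
20–29: 10500 × 0.972 = 10206
30–39: 4200 × 0.97 = 4074
40–49: 7800 × 0.947 = 7387
50+: 6200 × 0.924 + 5400 × 0.354 = 5729 + 1912 = 7641
Net migration: 0–9 + 110 → 3887; 10–19 + 170 → 2700; 20–29 + 220 → 10426; 30–39 − 170 → 3904; 40–49 − 390 → 6997; 50+ + 360 → 8001
Giving 3887 / 2700 / 10426 / 3904 / 6997 / 8001.
After projecting period 2:
Births: 10426 × 0.474 = 4942, 3904 × 0.229 = 894 → total 5836
10–19: 3887 × 0.973 = 3782
20–29: 2700 × 0.972 = 2624
30–39: 10426 × 0.97 = 10113
40–49: 3904 × 0.947 = 3697
50+: 6997 × 0.924 + 8001 × 0.354 = 6465 + 2832 = 9297
Net migration: 0–9 + 110 → 5946; 10–19 + 170 → 3952; 20–29 + 220 → 2844; 30–39 − 170 → 9943; 40–49 − 390 → 3307; 50+ + 360 → 9657
Giving 5946 / 3952 / 2844 / 9943 / 3307 / 9657.
Scenario A total after 2 periods: 35649
Scenario B projection —
After projecting period 1:
Births: 4200 × 0.504 = 2117, 7800 × 0.229 = 1786 → total 3903
10–19: 2600 × 0.973 = 2530
20–29: 10500 × 0.972 = 10206
30–39: 4200 × 0.97 = 4074
40–49: 7800 × 0.947 = 7387
50+: 6200 × 0.924 + 5400 × 0.354 = 5729 + 1912 = 7641
Net migration: 0–9 + 110 → 4013; 10–19 + 170 → 2700; 20–29 + 220 → 10426; 30–39 − 170 → 3904; 40–49 − 390 → 6997; 50+ + 360 → 8001
Giving 4013 / 2700 / 10426 / 3904 / 6997 / 8001.
After projecting period 2:
Births: 10426 × 0.504 = 5255, 3904 × 0.229 = 894 → total 6149
10–19: 4013 × 0.973 = 3905
20–29: 2700 × 0.972 = 2624
30–39: 10426 × 0.97 = 10113
40–49: 3904 × 0.947 = 3697
50+: 6997 × 0.924 + 8001 × 0.354 = 6465 + 2832 = 9297
Net migration: 0–9 + 110 → 6259; 10–19 + 170 → 4075; 20–29 + 220 → 2844; 30–39 − 170 → 9943; 40–49 − 390 → 3307; 50+ + 360 → 9657
Giving 6259 / 4075 / 2844 / 9943 / 3307 / 9657.
Scenario B total after 2 periods: 36085
Difference B − A = 36085 − 35649 = 436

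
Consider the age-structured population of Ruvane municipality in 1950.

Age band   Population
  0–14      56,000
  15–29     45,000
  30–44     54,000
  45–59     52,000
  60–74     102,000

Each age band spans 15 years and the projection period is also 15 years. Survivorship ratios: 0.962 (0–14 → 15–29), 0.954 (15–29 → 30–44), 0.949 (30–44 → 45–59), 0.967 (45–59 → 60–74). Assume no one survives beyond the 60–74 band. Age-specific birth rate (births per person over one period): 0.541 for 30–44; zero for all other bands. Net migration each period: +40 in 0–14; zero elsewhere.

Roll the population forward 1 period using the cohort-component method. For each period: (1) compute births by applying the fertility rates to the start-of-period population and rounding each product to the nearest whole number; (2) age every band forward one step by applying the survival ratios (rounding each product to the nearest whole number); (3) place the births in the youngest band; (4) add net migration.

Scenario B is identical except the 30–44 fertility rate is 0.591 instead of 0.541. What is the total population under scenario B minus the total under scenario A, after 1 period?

After projecting period 1:
Births: 54000 × 0.541 = 29214
15–29: 56000 × 0.962 = 53872
30–44: 45000 × 0.954 = 42930
45–59: 54000 × 0.949 = 51246
60–74: 52000 × 0.967 = 50284
Net migration: 0–14 + 40 → 29254
→ [29254, 53872, 42930, 51246, 50284]
Scenario A total after 1 period: 227586
Scenario B projection —
After projecting period 1:
Births: 54000 × 0.591 = 31914
15–29: 56000 × 0.962 = 53872
30–44: 45000 × 0.954 = 42930
45–59: 54000 × 0.949 = 51246
60–74: 52000 × 0.967 = 50284
Net migration: 0–14 + 40 → 31954
→ [31954, 53872, 42930, 51246, 50284]
Scenario B total after 1 period: 230286
Difference B − A = 230286 − 227586 = 2700

2700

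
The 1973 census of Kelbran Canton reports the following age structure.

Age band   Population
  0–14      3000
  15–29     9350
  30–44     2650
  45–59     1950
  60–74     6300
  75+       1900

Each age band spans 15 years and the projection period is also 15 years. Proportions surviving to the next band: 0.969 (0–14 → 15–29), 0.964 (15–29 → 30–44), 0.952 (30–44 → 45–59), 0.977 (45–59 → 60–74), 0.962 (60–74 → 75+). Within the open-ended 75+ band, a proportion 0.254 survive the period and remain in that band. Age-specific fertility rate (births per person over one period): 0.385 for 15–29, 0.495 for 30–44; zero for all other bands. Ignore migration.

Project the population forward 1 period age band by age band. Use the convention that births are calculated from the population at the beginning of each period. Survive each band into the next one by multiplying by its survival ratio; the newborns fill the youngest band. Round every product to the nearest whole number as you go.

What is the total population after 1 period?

27804

Let band 1 be 0–14 through band 6 = 75+.
Period 1.
Births: 9350 × 0.385 = 3600  |  2650 × 0.495 = 1312 ⇒ total 4912
Band 2: 3000 × 0.969 = 2907
Band 3: 9350 × 0.964 = 9013
Band 4: 2650 × 0.952 = 2523
Band 5: 1950 × 0.977 = 1905
Band 6: 6300 × 0.962 + 1900 × 0.254 = 6061 + 483 = 6544
Giving 4912 / 2907 / 9013 / 2523 / 1905 / 6544.
Total after period 1: 4912 + 2907 + 9013 + 2523 + 1905 + 6544 = 27804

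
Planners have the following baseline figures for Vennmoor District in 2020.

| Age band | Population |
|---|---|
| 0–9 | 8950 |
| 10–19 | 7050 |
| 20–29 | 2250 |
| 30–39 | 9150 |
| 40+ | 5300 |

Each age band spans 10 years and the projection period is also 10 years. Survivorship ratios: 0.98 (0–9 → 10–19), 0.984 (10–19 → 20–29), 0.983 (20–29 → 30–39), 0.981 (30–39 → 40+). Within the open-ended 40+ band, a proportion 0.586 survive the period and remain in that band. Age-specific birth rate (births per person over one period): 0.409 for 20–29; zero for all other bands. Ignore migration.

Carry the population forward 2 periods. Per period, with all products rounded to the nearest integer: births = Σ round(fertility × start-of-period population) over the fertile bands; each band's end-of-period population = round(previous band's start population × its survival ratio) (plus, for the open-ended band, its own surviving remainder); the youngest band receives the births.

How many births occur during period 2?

Numbering the groups 1..5 from youngest to oldest:
Period 1.
Births: 2250 × 0.409 = 920
Group 2: 8950 × 0.98 = 8771
Group 3: 7050 × 0.984 = 6937
Group 4: 2250 × 0.983 = 2212
Group 5: 9150 × 0.981 + 5300 × 0.586 = 8976 + 3106 = 12082
End of period: [920, 8771, 6937, 2212, 12082]
Period 2.
Births: 6937 × 0.409 = 2837
Group 2: 920 × 0.98 = 902
Group 3: 8771 × 0.984 = 8631
Group 4: 6937 × 0.983 = 6819
Group 5: 2212 × 0.981 + 12082 × 0.586 = 2170 + 7080 = 9250
End of period: [2837, 902, 8631, 6819, 9250]

2837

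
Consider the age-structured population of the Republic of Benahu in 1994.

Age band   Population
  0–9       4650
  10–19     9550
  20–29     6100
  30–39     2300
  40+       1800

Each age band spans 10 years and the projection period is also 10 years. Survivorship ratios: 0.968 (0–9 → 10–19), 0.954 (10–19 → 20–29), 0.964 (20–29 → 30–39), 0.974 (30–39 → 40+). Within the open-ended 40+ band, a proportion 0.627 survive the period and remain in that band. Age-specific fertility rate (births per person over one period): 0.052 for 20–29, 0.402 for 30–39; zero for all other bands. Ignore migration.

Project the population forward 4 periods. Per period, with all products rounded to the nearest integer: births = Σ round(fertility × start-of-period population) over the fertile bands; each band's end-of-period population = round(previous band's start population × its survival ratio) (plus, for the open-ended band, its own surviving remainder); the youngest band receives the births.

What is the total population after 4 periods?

21562

(Bands numbered youngest = 1 to oldest = 5.)
After projecting period 1:
Births: 6100 × 0.052 = 317  |  2300 × 0.402 = 925 → total 1242
Band 2: 4650 × 0.968 = 4501
Band 3: 9550 × 0.954 = 9111
Band 4: 6100 × 0.964 = 5880
Band 5: 2300 × 0.974 + 1800 × 0.627 = 2240 + 1129 = 3369
→ [1242, 4501, 9111, 5880, 3369]
After projecting period 2:
Births: 9111 × 0.052 = 474  |  5880 × 0.402 = 2364 → total 2838
Band 2: 1242 × 0.968 = 1202
Band 3: 4501 × 0.954 = 4294
Band 4: 9111 × 0.964 = 8783
Band 5: 5880 × 0.974 + 3369 × 0.627 = 5727 + 2112 = 7839
→ [2838, 1202, 4294, 8783, 7839]
After projecting period 3:
Births: 4294 × 0.052 = 223  |  8783 × 0.402 = 3531 → total 3754
Band 2: 2838 × 0.968 = 2747
Band 3: 1202 × 0.954 = 1147
Band 4: 4294 × 0.964 = 4139
Band 5: 8783 × 0.974 + 7839 × 0.627 = 8555 + 4915 = 13470
→ [3754, 2747, 1147, 4139, 13470]
After projecting period 4:
Births: 1147 × 0.052 = 60  |  4139 × 0.402 = 1664 → total 1724
Band 2: 3754 × 0.968 = 3634
Band 3: 2747 × 0.954 = 2621
Band 4: 1147 × 0.964 = 1106
Band 5: 4139 × 0.974 + 13470 × 0.627 = 4031 + 8446 = 12477
→ [1724, 3634, 2621, 1106, 12477]
Total after period 4: 1724 + 3634 + 2621 + 1106 + 12477 = 21562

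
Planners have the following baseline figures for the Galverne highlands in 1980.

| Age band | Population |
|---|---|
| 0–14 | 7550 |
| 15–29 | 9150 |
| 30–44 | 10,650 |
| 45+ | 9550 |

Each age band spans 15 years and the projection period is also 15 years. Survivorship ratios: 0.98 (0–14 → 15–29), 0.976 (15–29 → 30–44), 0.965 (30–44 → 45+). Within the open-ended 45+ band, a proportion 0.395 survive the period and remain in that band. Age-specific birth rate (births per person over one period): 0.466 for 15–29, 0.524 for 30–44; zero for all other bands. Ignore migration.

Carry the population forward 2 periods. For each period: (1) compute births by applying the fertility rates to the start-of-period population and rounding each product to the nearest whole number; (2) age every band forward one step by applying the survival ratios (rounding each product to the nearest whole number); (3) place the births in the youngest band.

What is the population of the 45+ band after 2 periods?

14166

Call the bands 1 to 4, youngest first.
Period 1.
Births: 9150 × 0.466 = 4264 ; 10650 × 0.524 = 5581 → 9845
Band 2: 7550 × 0.98 = 7399
Band 3: 9150 × 0.976 = 8930
Band 4: 10650 × 0.965 + 9550 × 0.395 = 10277 + 3772 = 14049
→ [9845, 7399, 8930, 14049]
Period 2.
Births: 7399 × 0.466 = 3448 ; 8930 × 0.524 = 4679 → 8127
Band 2: 9845 × 0.98 = 9648
Band 3: 7399 × 0.976 = 7221
Band 4: 8930 × 0.965 + 14049 × 0.395 = 8617 + 5549 = 14166
→ [8127, 9648, 7221, 14166]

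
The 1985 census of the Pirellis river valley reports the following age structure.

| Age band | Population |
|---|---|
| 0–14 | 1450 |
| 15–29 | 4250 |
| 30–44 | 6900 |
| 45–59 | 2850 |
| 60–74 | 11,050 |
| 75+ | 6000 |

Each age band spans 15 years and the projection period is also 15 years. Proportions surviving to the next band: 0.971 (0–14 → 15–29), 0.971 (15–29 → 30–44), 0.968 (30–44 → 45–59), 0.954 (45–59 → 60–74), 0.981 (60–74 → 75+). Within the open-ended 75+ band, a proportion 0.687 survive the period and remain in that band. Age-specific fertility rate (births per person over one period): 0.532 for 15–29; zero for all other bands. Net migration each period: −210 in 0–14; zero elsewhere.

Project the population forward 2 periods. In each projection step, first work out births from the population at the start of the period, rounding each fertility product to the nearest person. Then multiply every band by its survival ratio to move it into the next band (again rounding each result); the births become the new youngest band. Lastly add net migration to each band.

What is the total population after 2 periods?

27211

[period 1]
Births: 4250 × 0.532 = 2261
15–29: 1450 × 0.971 = 1408
30–44: 4250 × 0.971 = 4127
45–59: 6900 × 0.968 = 6679
60–74: 2850 × 0.954 = 2719
75+: 11050 × 0.981 + 6000 × 0.687 = 10840 + 4122 = 14962
Net migration: 0–14 − 210 → 2051
→ [2051, 1408, 4127, 6679, 2719, 14962]
[period 2]
Births: 1408 × 0.532 = 749
15–29: 2051 × 0.971 = 1992
30–44: 1408 × 0.971 = 1367
45–59: 4127 × 0.968 = 3995
60–74: 6679 × 0.954 = 6372
75+: 2719 × 0.981 + 14962 × 0.687 = 2667 + 10279 = 12946
Net migration: 0–14 − 210 → 539
→ [539, 1992, 1367, 3995, 6372, 12946]
Total after period 2: 539 + 1992 + 1367 + 3995 + 6372 + 12946 = 27211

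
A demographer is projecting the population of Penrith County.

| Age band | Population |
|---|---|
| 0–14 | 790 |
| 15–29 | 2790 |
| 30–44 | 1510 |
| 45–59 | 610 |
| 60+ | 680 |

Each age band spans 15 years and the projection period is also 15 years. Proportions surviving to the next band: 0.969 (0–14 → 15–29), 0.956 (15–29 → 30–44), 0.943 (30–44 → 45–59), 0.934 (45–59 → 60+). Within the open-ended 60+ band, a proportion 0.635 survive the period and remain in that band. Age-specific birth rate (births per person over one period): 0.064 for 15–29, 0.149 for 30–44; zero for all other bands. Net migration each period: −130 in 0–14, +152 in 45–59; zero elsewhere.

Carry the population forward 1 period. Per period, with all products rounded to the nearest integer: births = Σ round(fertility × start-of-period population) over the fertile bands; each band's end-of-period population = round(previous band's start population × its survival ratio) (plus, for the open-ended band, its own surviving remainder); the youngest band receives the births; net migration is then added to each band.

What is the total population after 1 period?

6285

— Period 1 —
Births: 2790 * 0.064 = 179  |  1510 * 0.149 = 225 — total 404
15–29: 790 * 0.969 = 766
30–44: 2790 * 0.956 = 2667
45–59: 1510 * 0.943 = 1424
60+: 610 * 0.934 + 680 * 0.635 = 570 + 432 = 1002
Net migration: 0–14 − 130 → 274; 45–59 + 152 → 1576
End of period: [274, 766, 2667, 1576, 1002]
Total after period 1: 274 + 766 + 2667 + 1576 + 1002 = 6285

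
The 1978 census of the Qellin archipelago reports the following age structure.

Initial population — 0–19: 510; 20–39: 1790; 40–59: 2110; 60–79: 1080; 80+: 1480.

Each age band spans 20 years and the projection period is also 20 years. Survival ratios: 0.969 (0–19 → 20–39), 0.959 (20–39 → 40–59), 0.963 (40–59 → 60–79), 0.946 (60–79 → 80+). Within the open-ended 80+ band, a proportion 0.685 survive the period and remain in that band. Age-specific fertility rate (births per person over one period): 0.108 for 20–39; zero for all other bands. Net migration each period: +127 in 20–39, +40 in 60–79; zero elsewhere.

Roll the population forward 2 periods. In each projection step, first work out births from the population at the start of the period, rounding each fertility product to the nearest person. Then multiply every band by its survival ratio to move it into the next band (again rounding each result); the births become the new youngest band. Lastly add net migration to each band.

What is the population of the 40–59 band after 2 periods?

596

Call the bands 1 to 5, youngest first.
Period 1.
Births: 1790 * 0.108 = 193
Band 2: 510 * 0.969 = 494
Band 3: 1790 * 0.959 = 1717
Band 4: 2110 * 0.963 = 2032
Band 5: 1080 * 0.946 + 1480 * 0.685 = 1022 + 1014 = 2036
Net migration: Band 2 + 127 → 621; Band 4 + 40 → 2072
→ [193, 621, 1717, 2072, 2036]
Period 2.
Births: 621 * 0.108 = 67
Band 2: 193 * 0.969 = 187
Band 3: 621 * 0.959 = 596
Band 4: 1717 * 0.963 = 1653
Band 5: 2072 * 0.946 + 2036 * 0.685 = 1960 + 1395 = 3355
Net migration: Band 2 + 127 → 314; Band 4 + 40 → 1693
→ [67, 314, 596, 1693, 3355]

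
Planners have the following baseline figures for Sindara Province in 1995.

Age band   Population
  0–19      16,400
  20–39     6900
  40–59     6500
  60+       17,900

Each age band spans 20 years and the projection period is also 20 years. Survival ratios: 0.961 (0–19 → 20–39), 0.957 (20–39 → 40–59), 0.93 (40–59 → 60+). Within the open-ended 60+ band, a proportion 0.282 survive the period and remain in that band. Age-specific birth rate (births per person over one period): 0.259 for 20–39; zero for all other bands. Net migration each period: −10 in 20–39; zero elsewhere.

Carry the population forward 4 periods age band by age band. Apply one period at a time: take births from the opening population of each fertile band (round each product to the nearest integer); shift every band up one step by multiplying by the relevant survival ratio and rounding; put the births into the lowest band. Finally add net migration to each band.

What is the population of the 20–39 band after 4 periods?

415

(Groups numbered youngest = 1 to oldest = 4.)
— Period 1 —
Births: 6900 * 0.259 = 1787
Group 2: 16400 * 0.961 = 15760
Group 3: 6900 * 0.957 = 6603
Group 4: 6500 * 0.93 + 17900 * 0.282 = 6045 + 5048 = 11093
Net migration: Group 2 − 10 → 15750
Population now: 0–19=1787, 20–39=15750, 40–59=6603, 60+=11093
— Period 2 —
Births: 15750 * 0.259 = 4079
Group 2: 1787 * 0.961 = 1717
Group 3: 15750 * 0.957 = 15073
Group 4: 6603 * 0.93 + 11093 * 0.282 = 6141 + 3128 = 9269
Net migration: Group 2 − 10 → 1707
Population now: 0–19=4079, 20–39=1707, 40–59=15073, 60+=9269
— Period 3 —
Births: 1707 * 0.259 = 442
Group 2: 4079 * 0.961 = 3920
Group 3: 1707 * 0.957 = 1634
Group 4: 15073 * 0.93 + 9269 * 0.282 = 14018 + 2614 = 16632
Net migration: Group 2 − 10 → 3910
Population now: 0–19=442, 20–39=3910, 40–59=1634, 60+=16632
— Period 4 —
Births: 3910 * 0.259 = 1013
Group 2: 442 * 0.961 = 425
Group 3: 3910 * 0.957 = 3742
Group 4: 1634 * 0.93 + 16632 * 0.282 = 1520 + 4690 = 6210
Net migration: Group 2 − 10 → 415
Population now: 0–19=1013, 20–39=415, 40–59=3742, 60+=6210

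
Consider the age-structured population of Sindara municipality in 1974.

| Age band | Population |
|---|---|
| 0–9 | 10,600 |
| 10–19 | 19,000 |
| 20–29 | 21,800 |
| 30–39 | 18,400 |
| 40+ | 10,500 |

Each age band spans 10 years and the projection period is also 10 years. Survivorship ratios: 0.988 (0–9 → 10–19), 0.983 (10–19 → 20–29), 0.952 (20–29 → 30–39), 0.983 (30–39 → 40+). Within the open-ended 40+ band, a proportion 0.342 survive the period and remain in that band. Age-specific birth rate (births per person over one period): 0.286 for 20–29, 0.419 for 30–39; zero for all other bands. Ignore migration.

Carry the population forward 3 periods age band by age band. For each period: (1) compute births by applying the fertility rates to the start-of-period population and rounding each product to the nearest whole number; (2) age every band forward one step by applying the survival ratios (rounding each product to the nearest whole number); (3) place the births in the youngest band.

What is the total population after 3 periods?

74601

After projecting period 1:
Births: 21800 × 0.286 = 6235 ; 18400 × 0.419 = 7710 — total 13945
10–19: 10600 × 0.988 = 10473
20–29: 19000 × 0.983 = 18677
30–39: 21800 × 0.952 = 20754
40+: 18400 × 0.983 + 10500 × 0.342 = 18087 + 3591 = 21678
End of period: [13945, 10473, 18677, 20754, 21678]
After projecting period 2:
Births: 18677 × 0.286 = 5342 ; 20754 × 0.419 = 8696 — total 14038
10–19: 13945 × 0.988 = 13778
20–29: 10473 × 0.983 = 10295
30–39: 18677 × 0.952 = 17781
40+: 20754 × 0.983 + 21678 × 0.342 = 20401 + 7414 = 27815
End of period: [14038, 13778, 10295, 17781, 27815]
After projecting period 3:
Births: 10295 × 0.286 = 2944 ; 17781 × 0.419 = 7450 — total 10394
10–19: 14038 × 0.988 = 13870
20–29: 13778 × 0.983 = 13544
30–39: 10295 × 0.952 = 9801
40+: 17781 × 0.983 + 27815 × 0.342 = 17479 + 9513 = 26992
End of period: [10394, 13870, 13544, 9801, 26992]
Total after period 3: 10394 + 13870 + 13544 + 9801 + 26992 = 74601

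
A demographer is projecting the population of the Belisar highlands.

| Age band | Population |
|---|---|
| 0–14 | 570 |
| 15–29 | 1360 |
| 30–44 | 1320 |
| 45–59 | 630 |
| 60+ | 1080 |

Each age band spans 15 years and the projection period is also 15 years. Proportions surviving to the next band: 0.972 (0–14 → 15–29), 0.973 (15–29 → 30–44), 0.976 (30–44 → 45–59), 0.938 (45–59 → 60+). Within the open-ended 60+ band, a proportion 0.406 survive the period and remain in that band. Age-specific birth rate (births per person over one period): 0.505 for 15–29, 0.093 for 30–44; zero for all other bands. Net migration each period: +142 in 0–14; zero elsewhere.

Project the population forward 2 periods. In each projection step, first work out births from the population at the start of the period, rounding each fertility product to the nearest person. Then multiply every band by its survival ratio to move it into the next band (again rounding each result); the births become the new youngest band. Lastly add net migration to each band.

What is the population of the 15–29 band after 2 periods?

925

Numbering the bands 1..5 from youngest to oldest:
After projecting period 1:
Births: 1360 × 0.505 = 687, 1320 × 0.093 = 123 → 810
Band 2: 570 × 0.972 = 554
Band 3: 1360 × 0.973 = 1323
Band 4: 1320 × 0.976 = 1288
Band 5: 630 × 0.938 + 1080 × 0.406 = 591 + 438 = 1029
Net migration: Band 1 + 142 → 952
→ [952, 554, 1323, 1288, 1029]
After projecting period 2:
Births: 554 × 0.505 = 280, 1323 × 0.093 = 123 → 403
Band 2: 952 × 0.972 = 925
Band 3: 554 × 0.973 = 539
Band 4: 1323 × 0.976 = 1291
Band 5: 1288 × 0.938 + 1029 × 0.406 = 1208 + 418 = 1626
Net migration: Band 1 + 142 → 545
→ [545, 925, 539, 1291, 1626]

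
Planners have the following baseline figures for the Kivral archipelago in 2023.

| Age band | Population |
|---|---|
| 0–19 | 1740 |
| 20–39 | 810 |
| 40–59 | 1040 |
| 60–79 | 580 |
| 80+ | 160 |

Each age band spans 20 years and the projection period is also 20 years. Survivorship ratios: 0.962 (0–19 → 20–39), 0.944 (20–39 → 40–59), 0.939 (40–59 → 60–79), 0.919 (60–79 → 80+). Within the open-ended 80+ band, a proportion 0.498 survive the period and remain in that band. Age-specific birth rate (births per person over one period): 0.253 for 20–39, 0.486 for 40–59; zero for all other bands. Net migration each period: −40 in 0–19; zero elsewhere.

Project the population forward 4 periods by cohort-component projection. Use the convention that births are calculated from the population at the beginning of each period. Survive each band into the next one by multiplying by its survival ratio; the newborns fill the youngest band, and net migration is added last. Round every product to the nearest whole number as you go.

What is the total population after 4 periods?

4546

Let group 1 be 0–19 through group 5 = 80+.
After projecting period 1:
Births: 810 × 0.253 = 205  |  1040 × 0.486 = 505 ⇒ total 710
Group 2: 1740 × 0.962 = 1674
Group 3: 810 × 0.944 = 765
Group 4: 1040 × 0.939 = 977
Group 5: 580 × 0.919 + 160 × 0.498 = 533 + 80 = 613
Net migration: Group 1 − 40 → 670
End of period: [670, 1674, 765, 977, 613]
After projecting period 2:
Births: 1674 × 0.253 = 424  |  765 × 0.486 = 372 ⇒ total 796
Group 2: 670 × 0.962 = 645
Group 3: 1674 × 0.944 = 1580
Group 4: 765 × 0.939 = 718
Group 5: 977 × 0.919 + 613 × 0.498 = 898 + 305 = 1203
Net migration: Group 1 − 40 → 756
End of period: [756, 645, 1580, 718, 1203]
After projecting period 3:
Births: 645 × 0.253 = 163  |  1580 × 0.486 = 768 ⇒ total 931
Group 2: 756 × 0.962 = 727
Group 3: 645 × 0.944 = 609
Group 4: 1580 × 0.939 = 1484
Group 5: 718 × 0.919 + 1203 × 0.498 = 660 + 599 = 1259
Net migration: Group 1 − 40 → 891
End of period: [891, 727, 609, 1484, 1259]
After projecting period 4:
Births: 727 × 0.253 = 184  |  609 × 0.486 = 296 ⇒ total 480
Group 2: 891 × 0.962 = 857
Group 3: 727 × 0.944 = 686
Group 4: 609 × 0.939 = 572
Group 5: 1484 × 0.919 + 1259 × 0.498 = 1364 + 627 = 1991
Net migration: Group 1 − 40 → 440
End of period: [440, 857, 686, 572, 1991]
Total after period 4: 440 + 857 + 686 + 572 + 1991 = 4546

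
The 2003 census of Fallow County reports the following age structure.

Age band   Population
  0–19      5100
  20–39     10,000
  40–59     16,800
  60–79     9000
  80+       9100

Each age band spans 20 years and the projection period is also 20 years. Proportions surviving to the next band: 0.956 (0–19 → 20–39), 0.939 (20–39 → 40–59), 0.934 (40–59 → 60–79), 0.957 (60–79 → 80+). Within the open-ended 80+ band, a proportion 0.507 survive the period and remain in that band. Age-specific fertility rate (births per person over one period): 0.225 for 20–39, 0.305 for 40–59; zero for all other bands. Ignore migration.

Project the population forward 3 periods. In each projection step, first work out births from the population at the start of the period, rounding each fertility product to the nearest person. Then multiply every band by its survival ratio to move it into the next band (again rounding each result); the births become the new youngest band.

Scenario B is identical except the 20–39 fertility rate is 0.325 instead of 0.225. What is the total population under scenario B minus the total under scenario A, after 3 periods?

2380

[period 1]
Births: 10000 × 0.225 = 2250  |  16800 × 0.305 = 5124 → total 7374
20–39: 5100 × 0.956 = 4876
40–59: 10000 × 0.939 = 9390
60–79: 16800 × 0.934 = 15691
80+: 9000 × 0.957 + 9100 × 0.507 = 8613 + 4614 = 13227
Giving 7374 / 4876 / 9390 / 15691 / 13227.
[period 2]
Births: 4876 × 0.225 = 1097  |  9390 × 0.305 = 2864 → total 3961
20–39: 7374 × 0.956 = 7050
40–59: 4876 × 0.939 = 4579
60–79: 9390 × 0.934 = 8770
80+: 15691 × 0.957 + 13227 × 0.507 = 15016 + 6706 = 21722
Giving 3961 / 7050 / 4579 / 8770 / 21722.
[period 3]
Births: 7050 × 0.225 = 1586  |  4579 × 0.305 = 1397 → total 2983
20–39: 3961 × 0.956 = 3787
40–59: 7050 × 0.939 = 6620
60–79: 4579 × 0.934 = 4277
80+: 8770 × 0.957 + 21722 × 0.507 = 8393 + 11013 = 19406
Giving 2983 / 3787 / 6620 / 4277 / 19406.
Scenario A total after 3 periods: 37073
Scenario B projection —
[period 1]
Births: 10000 × 0.325 = 3250  |  16800 × 0.305 = 5124 → total 8374
20–39: 5100 × 0.956 = 4876
40–59: 10000 × 0.939 = 9390
60–79: 16800 × 0.934 = 15691
80+: 9000 × 0.957 + 9100 × 0.507 = 8613 + 4614 = 13227
Giving 8374 / 4876 / 9390 / 15691 / 13227.
[period 2]
Births: 4876 × 0.325 = 1585  |  9390 × 0.305 = 2864 → total 4449
20–39: 8374 × 0.956 = 8006
40–59: 4876 × 0.939 = 4579
60–79: 9390 × 0.934 = 8770
80+: 15691 × 0.957 + 13227 × 0.507 = 15016 + 6706 = 21722
Giving 4449 / 8006 / 4579 / 8770 / 21722.
[period 3]
Births: 8006 × 0.325 = 2602  |  4579 × 0.305 = 1397 → total 3999
20–39: 4449 × 0.956 = 4253
40–59: 8006 × 0.939 = 7518
60–79: 4579 × 0.934 = 4277
80+: 8770 × 0.957 + 21722 × 0.507 = 8393 + 11013 = 19406
Giving 3999 / 4253 / 7518 / 4277 / 19406.
Scenario B total after 3 periods: 39453
Difference B − A = 39453 − 37073 = 2380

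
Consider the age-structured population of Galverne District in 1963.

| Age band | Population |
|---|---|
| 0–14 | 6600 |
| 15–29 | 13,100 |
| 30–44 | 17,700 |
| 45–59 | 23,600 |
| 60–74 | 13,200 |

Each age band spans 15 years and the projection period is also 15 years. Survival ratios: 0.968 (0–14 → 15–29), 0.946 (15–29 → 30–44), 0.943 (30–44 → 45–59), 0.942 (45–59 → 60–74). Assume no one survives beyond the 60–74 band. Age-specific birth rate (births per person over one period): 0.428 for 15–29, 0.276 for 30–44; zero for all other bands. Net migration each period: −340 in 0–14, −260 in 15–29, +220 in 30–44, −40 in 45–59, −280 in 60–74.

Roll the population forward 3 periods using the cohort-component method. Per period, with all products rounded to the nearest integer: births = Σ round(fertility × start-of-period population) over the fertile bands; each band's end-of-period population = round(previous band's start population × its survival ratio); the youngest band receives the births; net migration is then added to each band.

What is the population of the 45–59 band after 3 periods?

5635

(Bands numbered youngest = 1 to oldest = 5.)
Period 1.
Births: 13100 × 0.428 = 5607 ; 17700 × 0.276 = 4885 — total 10492
Band 2: 6600 × 0.968 = 6389
Band 3: 13100 × 0.946 = 12393
Band 4: 17700 × 0.943 = 16691
Band 5: 23600 × 0.942 = 22231
Net migration: Band 1 − 340 → 10152; Band 2 − 260 → 6129; Band 3 + 220 → 12613; Band 4 − 40 → 16651; Band 5 − 280 → 21951
End of period: [10152, 6129, 12613, 16651, 21951]
Period 2.
Births: 6129 × 0.428 = 2623 ; 12613 × 0.276 = 3481 — total 6104
Band 2: 10152 × 0.968 = 9827
Band 3: 6129 × 0.946 = 5798
Band 4: 12613 × 0.943 = 11894
Band 5: 16651 × 0.942 = 15685
Net migration: Band 1 − 340 → 5764; Band 2 − 260 → 9567; Band 3 + 220 → 6018; Band 4 − 40 → 11854; Band 5 − 280 → 15405
End of period: [5764, 9567, 6018, 11854, 15405]
Period 3.
Births: 9567 × 0.428 = 4095 ; 6018 × 0.276 = 1661 — total 5756
Band 2: 5764 × 0.968 = 5580
Band 3: 9567 × 0.946 = 9050
Band 4: 6018 × 0.943 = 5675
Band 5: 11854 × 0.942 = 11166
Net migration: Band 1 − 340 → 5416; Band 2 − 260 → 5320; Band 3 + 220 → 9270; Band 4 − 40 → 5635; Band 5 − 280 → 10886
End of period: [5416, 5320, 9270, 5635, 10886]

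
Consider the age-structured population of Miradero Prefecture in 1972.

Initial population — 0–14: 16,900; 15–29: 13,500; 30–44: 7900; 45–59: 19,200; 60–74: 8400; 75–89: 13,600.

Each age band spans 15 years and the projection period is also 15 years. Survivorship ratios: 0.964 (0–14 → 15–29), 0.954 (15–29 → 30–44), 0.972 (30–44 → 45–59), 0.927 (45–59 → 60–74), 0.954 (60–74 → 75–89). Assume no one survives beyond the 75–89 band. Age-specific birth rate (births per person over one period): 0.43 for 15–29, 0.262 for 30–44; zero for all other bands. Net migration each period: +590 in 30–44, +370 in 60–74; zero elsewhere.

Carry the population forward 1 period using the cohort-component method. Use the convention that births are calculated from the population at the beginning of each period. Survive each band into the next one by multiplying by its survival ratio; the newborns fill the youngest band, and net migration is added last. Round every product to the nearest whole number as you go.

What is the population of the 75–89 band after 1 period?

8014

Period 1:
Births: 13500 × 0.43 = 5805 ; 7900 × 0.262 = 2070 ⇒ total 7875
15–29: 16900 × 0.964 = 16292
30–44: 13500 × 0.954 = 12879
45–59: 7900 × 0.972 = 7679
60–74: 19200 × 0.927 = 17798
75–89: 8400 × 0.954 = 8014
Net migration: 30–44 + 590 → 13469; 60–74 + 370 → 18168
Population now: 0–14=7875, 15–29=16292, 30–44=13469, 45–59=7679, 60–74=18168, 75–89=8014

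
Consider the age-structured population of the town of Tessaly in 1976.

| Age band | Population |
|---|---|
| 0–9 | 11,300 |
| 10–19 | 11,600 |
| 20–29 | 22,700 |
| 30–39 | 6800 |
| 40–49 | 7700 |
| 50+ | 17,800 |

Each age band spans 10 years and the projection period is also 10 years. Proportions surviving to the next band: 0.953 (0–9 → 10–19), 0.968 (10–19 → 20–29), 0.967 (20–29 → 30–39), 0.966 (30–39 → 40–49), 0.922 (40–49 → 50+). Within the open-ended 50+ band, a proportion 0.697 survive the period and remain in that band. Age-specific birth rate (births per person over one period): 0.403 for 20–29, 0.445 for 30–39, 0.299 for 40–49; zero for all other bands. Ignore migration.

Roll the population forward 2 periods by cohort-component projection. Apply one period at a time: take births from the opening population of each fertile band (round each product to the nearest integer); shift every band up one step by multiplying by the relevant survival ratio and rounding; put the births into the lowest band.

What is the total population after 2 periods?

— Period 1 —
Births: 22700 × 0.403 = 9148 ; 6800 × 0.445 = 3026 ; 7700 × 0.299 = 2302 → 14476
10–19: 11300 × 0.953 = 10769
20–29: 11600 × 0.968 = 11229
30–39: 22700 × 0.967 = 21951
40–49: 6800 × 0.966 = 6569
50+: 7700 × 0.922 + 17800 × 0.697 = 7099 + 12407 = 19506
→ [14476, 10769, 11229, 21951, 6569, 19506]
— Period 2 —
Births: 11229 × 0.403 = 4525 ; 21951 × 0.445 = 9768 ; 6569 × 0.299 = 1964 → 16257
10–19: 14476 × 0.953 = 13796
20–29: 10769 × 0.968 = 10424
30–39: 11229 × 0.967 = 10858
40–49: 21951 × 0.966 = 21205
50+: 6569 × 0.922 + 19506 × 0.697 = 6057 + 13596 = 19653
→ [16257, 13796, 10424, 10858, 21205, 19653]
Total after period 2: 16257 + 13796 + 10424 + 10858 + 21205 + 19653 = 92193

92193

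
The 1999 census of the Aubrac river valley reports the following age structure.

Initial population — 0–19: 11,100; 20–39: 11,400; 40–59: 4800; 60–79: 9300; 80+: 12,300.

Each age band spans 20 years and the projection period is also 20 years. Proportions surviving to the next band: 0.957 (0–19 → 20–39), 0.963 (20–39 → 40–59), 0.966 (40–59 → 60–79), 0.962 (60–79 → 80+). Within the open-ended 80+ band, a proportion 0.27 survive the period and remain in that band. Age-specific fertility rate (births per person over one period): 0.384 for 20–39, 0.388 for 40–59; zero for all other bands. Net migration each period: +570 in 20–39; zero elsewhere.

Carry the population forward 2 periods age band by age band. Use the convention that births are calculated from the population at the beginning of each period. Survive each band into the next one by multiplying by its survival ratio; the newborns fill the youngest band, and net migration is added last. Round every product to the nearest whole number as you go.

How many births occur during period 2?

8557

Period 1.
Births: 11400 × 0.384 = 4378  |  4800 × 0.388 = 1862 → total 6240
20–39: 11100 × 0.957 = 10623
40–59: 11400 × 0.963 = 10978
60–79: 4800 × 0.966 = 4637
80+: 9300 × 0.962 + 12300 × 0.27 = 8947 + 3321 = 12268
Net migration: 20–39 + 570 → 11193
Giving 6240 / 11193 / 10978 / 4637 / 12268.
Period 2.
Births: 11193 × 0.384 = 4298  |  10978 × 0.388 = 4259 → total 8557
20–39: 6240 × 0.957 = 5972
40–59: 11193 × 0.963 = 10779
60–79: 10978 × 0.966 = 10605
80+: 4637 × 0.962 + 12268 × 0.27 = 4461 + 3312 = 7773
Net migration: 20–39 + 570 → 6542
Giving 8557 / 6542 / 10779 / 10605 / 7773.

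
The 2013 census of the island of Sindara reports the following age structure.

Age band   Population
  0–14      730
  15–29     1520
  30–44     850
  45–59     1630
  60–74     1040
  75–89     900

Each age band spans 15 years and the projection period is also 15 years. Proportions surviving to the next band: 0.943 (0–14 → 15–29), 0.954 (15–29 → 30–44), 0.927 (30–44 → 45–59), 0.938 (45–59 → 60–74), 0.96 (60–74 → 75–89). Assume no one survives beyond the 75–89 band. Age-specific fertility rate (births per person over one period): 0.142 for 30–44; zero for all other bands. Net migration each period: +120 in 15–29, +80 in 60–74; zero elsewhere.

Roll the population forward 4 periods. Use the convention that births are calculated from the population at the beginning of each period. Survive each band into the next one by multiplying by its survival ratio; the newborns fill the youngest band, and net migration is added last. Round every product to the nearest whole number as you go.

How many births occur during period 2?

After projecting period 1:
Births: 850 × 0.142 = 121
15–29: 730 × 0.943 = 688
30–44: 1520 × 0.954 = 1450
45–59: 850 × 0.927 = 788
60–74: 1630 × 0.938 = 1529
75–89: 1040 × 0.96 = 998
Net migration: 15–29 + 120 → 808; 60–74 + 80 → 1609
→ [121, 808, 1450, 788, 1609, 998]
After projecting period 2:
Births: 1450 × 0.142 = 206
15–29: 121 × 0.943 = 114
30–44: 808 × 0.954 = 771
45–59: 1450 × 0.927 = 1344
60–74: 788 × 0.938 = 739
75–89: 1609 × 0.96 = 1545
Net migration: 15–29 + 120 → 234; 60–74 + 80 → 819
→ [206, 234, 771, 1344, 819, 1545]

206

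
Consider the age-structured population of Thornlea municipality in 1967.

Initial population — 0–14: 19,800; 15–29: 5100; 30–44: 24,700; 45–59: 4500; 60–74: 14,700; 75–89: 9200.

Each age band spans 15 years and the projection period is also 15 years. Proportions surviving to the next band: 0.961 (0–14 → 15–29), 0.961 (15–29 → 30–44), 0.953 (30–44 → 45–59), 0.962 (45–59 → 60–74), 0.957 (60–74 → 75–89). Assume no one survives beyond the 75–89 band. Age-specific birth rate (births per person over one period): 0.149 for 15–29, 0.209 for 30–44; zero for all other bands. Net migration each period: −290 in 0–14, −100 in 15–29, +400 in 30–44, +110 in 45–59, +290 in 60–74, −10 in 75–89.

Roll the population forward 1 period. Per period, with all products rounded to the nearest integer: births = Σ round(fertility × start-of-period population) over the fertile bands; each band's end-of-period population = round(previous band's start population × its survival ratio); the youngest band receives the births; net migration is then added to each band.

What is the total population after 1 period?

Call the groups 1 to 6, youngest first.
[period 1]
Births: 5100 * 0.149 = 760  |  24700 * 0.209 = 5162 ⇒ total 5922
Group 2: 19800 * 0.961 = 19028
Group 3: 5100 * 0.961 = 4901
Group 4: 24700 * 0.953 = 23539
Group 5: 4500 * 0.962 = 4329
Group 6: 14700 * 0.957 = 14068
Net migration: Group 1 − 290 → 5632; Group 2 − 100 → 18928; Group 3 + 400 → 5301; Group 4 + 110 → 23649; Group 5 + 290 → 4619; Group 6 − 10 → 14058
End of period: [5632, 18928, 5301, 23649, 4619, 14058]
Total after period 1: 5632 + 18928 + 5301 + 23649 + 4619 + 14058 = 72187

72187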